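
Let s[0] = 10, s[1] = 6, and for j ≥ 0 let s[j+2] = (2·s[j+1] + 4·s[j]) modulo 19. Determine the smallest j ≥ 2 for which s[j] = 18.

14

Computing terms: s[0] = 10, s[1] = 6, s[2] = 14, s[3] = 14, s[4] = 8, s[5] = 15, s[6] = 5, s[7] = 13, s[8] = 8, s[9] = 11, s[10] = 16, s[11] = 0, s[12] = 7, s[13] = 14, s[14] = 18, s[15] = 16, s[16] = 9, s[17] = 6, s[18] = 10, s[19] = 6.
Since (s[18], s[19]) = (s[0], s[1]) = (10, 6) (two consecutive terms determine the rest), the sequence is periodic with period 18.
The value 18 first appears (with j ≥ 2) at s[14].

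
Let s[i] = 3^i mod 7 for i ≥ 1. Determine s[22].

Listing terms: s[1] = 3; s[2] = 2; s[3] = 6; s[4] = 4; s[5] = 5; s[6] = 1; s[7] = 3.
The sequence repeats with period 6.
(22 - 1) mod 6 = 3, so s[22] = s[4] = 4.

4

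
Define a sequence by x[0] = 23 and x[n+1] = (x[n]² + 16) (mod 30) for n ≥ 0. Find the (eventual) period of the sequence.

x[0] = 23; x[1] = 5; x[2] = 11; x[3] = 17; x[4] = 5.
Since x[4] = x[1] = 5, the sequence is eventually periodic: after a pre-period of length 1 it cycles with period 3.

3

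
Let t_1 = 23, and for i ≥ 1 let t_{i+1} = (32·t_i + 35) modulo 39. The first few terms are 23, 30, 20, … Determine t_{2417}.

29

t_1 = 23,  t_2 = 30,  t_3 = 20,  t_4 = 12,  t_5 = 29,  t_6 = 27,  t_7 = 2,  t_8 = 21,  t_9 = 5,  t_{10} = 0,  t_{11} = 35,  t_{12} = 24,  t_{13} = 23.
Since t_{13} = t_1 = 23, the sequence is periodic with period 12.
(2417 - 1) mod 12 = 4, so t_{2417} = t_5 = 29.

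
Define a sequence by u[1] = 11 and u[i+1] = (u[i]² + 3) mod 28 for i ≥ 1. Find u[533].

19

We have u[1] = 11, u[2] = 12, u[3] = 7, u[4] = 24, u[5] = 19, u[6] = 0, u[7] = 3, u[8] = 12.
Since u[8] = u[2] = 12, the sequence is eventually periodic: after a pre-period of length 1 it cycles with period 6.
For i ≥ 2, u[i] depends only on (i - 2) mod 6. (533 - 2) mod 6 = 3, so u[533] = u[5] = 19.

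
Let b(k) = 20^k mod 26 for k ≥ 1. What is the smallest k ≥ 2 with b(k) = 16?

We have b(1) = 20, b(2) = 10, b(3) = 18, b(4) = 22, b(5) = 24, b(6) = 12, b(7) = 6, b(8) = 16, b(9) = 8, b(10) = 4, b(11) = 2, b(12) = 14, b(13) = 20.
Since b(13) = b(1) = 20, the sequence is periodic with period 12.
The value 16 first appears (with k ≥ 2) at b(8).

8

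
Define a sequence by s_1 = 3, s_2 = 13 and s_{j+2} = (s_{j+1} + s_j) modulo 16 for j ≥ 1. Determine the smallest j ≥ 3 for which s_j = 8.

Computing terms: s_1 = 3, s_2 = 13, s_3 = 0, s_4 = 13, s_5 = 13, s_6 = 10, s_7 = 7, s_8 = 1, s_9 = 8, s_{10} = 9, s_{11} = 1, s_{12} = 10, s_{13} = 11, s_{14} = 5, s_{15} = 0, s_{16} = 5, s_{17} = 5, s_{18} = 10, s_{19} = 15, s_{20} = 9, s_{21} = 8, s_{22} = 1, s_{23} = 9, s_{24} = 10, s_{25} = 3, s_{26} = 13.
Since (s_{25}, s_{26}) = (s_1, s_2) = (3, 13) (two consecutive terms determine the rest), the sequence is periodic with period 24.
The value 8 first appears (with j ≥ 3) at s_9.

9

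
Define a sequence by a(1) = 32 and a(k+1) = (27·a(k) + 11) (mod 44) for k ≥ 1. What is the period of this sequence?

We have a(1) = 32, a(2) = 39, a(3) = 8, a(4) = 7, a(5) = 24, a(6) = 43, a(7) = 28, a(8) = 19, a(9) = 40, a(10) = 35, a(11) = 32.
The sequence repeats with period 10.

10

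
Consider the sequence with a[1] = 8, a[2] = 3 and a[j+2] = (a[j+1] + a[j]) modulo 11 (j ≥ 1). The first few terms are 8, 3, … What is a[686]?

Listing terms: a[1] = 8; a[2] = 3; a[3] = 0; a[4] = 3; a[5] = 3; a[6] = 6; a[7] = 9; a[8] = 4; a[9] = 2; a[10] = 6; a[11] = 8; a[12] = 3.
Since (a[11], a[12]) = (a[1], a[2]) = (8, 3) (two consecutive terms determine the rest), the sequence is periodic with period 10.
(686 - 1) mod 10 = 5, so a[686] = a[6] = 6.

6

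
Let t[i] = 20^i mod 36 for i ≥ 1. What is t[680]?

4

Listing terms: t[1] = 20, t[2] = 4, t[3] = 8, t[4] = 16, t[5] = 32, t[6] = 28, t[7] = 20.
The sequence repeats with period 6.
(680 - 1) mod 6 = 1, so t[680] = t[2] = 4.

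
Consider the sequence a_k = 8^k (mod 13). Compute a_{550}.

12

a_0 = 1, a_1 = 8, a_2 = 12, a_3 = 5, a_4 = 1.
The sequence repeats with period 4.
So a_{550} = a_{0 + ((550-0) mod 4)} = a_2 = 12.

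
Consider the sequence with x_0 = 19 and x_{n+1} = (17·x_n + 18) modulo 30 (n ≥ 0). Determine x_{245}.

We have x_0 = 19, x_1 = 11, x_2 = 25, x_3 = 23, x_4 = 19.
Since x_4 = x_0 = 19, the sequence is periodic with period 4.
(245 - 0) mod 4 = 1, so x_{245} = x_1 = 11.

11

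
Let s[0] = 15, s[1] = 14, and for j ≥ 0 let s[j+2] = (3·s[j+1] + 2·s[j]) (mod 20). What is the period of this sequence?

24

We have s[0] = 15, s[1] = 14, s[2] = 12, s[3] = 4, s[4] = 16, s[5] = 16, s[6] = 0, s[7] = 12, s[8] = 16, s[9] = 12, s[10] = 8, s[11] = 8, s[12] = 0, s[13] = 16, s[14] = 8, s[15] = 16, s[16] = 4, s[17] = 4, s[18] = 0, s[19] = 8, s[20] = 4, s[21] = 8, s[22] = 12, s[23] = 12, s[24] = 0, s[25] = 4, s[26] = 12, s[27] = 4.
Since (s[26], s[27]) = (s[2], s[3]) = (12, 4) (two consecutive terms determine the rest), the sequence is eventually periodic: after a pre-period of length 2 it cycles with period 24.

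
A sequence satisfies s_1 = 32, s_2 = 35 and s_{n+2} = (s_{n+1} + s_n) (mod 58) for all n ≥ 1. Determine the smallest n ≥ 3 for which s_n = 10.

34

Listing terms: s_1 = 32,  s_2 = 35,  s_3 = 9,  s_4 = 44,  s_5 = 53,  s_6 = 39,  s_7 = 34,  s_8 = 15,  s_9 = 49,  s_{10} = 6,  s_{11} = 55,  s_{12} = 3,  s_{13} = 0,  s_{14} = 3,  s_{15} = 3,  s_{16} = 6,  s_{17} = 9,  s_{18} = 15,  s_{19} = 24,  s_{20} = 39,  s_{21} = 5,  s_{22} = 44,  s_{23} = 49,  s_{24} = 35,  s_{25} = 26,  s_{26} = 3,  s_{27} = 29,  s_{28} = 32,  s_{29} = 3,  s_{30} = 35,  s_{31} = 38,  s_{32} = 15,  s_{33} = 53,  s_{34} = 10,  s_{35} = 5,  s_{36} = 15,  s_{37} = 20,  s_{38} = 35,  s_{39} = 55,  s_{40} = 32,  s_{41} = 29,  s_{42} = 3,  s_{43} = 32,  s_{44} = 35.
The sequence repeats with period 42.
The value 10 first appears (with n ≥ 3) at s_{34}.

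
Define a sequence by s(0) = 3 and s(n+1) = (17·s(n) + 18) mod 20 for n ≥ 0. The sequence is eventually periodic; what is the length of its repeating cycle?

s(0) = 3,  s(1) = 9,  s(2) = 11,  s(3) = 5,  s(4) = 3.
The sequence repeats with period 4.

4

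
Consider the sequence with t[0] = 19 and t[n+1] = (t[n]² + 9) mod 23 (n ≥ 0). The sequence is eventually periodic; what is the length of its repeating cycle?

Listing terms: t[0] = 19, t[1] = 2, t[2] = 13, t[3] = 17, t[4] = 22, t[5] = 10, t[6] = 17.
Since t[6] = t[3] = 17, the sequence is eventually periodic: after a pre-period of length 3 it cycles with period 3.

3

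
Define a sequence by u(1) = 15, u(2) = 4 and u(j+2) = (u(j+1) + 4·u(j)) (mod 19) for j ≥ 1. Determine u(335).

We have u(1) = 15,  u(2) = 4,  u(3) = 7,  u(4) = 4,  u(5) = 13,  u(6) = 10,  u(7) = 5,  u(8) = 7,  u(9) = 8,  u(10) = 17,  u(11) = 11,  u(12) = 3,  u(13) = 9,  u(14) = 2,  u(15) = 0,  u(16) = 8,  u(17) = 8,  u(18) = 2,  u(19) = 15,  u(20) = 4.
The sequence repeats with period 18.
(335 - 1) mod 18 = 10, so u(335) = u(11) = 11.

11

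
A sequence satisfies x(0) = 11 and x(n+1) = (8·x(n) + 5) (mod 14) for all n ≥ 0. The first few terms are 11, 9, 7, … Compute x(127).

9

We have x(0) = 11,  x(1) = 9,  x(2) = 7,  x(3) = 5,  x(4) = 3,  x(5) = 1,  x(6) = 13,  x(7) = 11.
Since x(7) = x(0) = 11, the sequence is periodic with period 7.
So x(127) = x(0 + ((127-0) mod 7)) = x(1) = 9.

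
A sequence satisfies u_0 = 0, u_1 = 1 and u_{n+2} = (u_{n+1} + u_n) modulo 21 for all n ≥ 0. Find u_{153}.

We have u_0 = 0,  u_1 = 1,  u_2 = 1,  u_3 = 2,  u_4 = 3,  u_5 = 5,  u_6 = 8,  u_7 = 13,  u_8 = 0,  u_9 = 13,  u_{10} = 13,  u_{11} = 5,  u_{12} = 18,  u_{13} = 2,  u_{14} = 20,  u_{15} = 1,  u_{16} = 0,  u_{17} = 1.
Since (u_{16}, u_{17}) = (u_0, u_1) = (0, 1) (two consecutive terms determine the rest), the sequence is periodic with period 16.
(153 - 0) mod 16 = 9, so u_{153} = u_9 = 13.

13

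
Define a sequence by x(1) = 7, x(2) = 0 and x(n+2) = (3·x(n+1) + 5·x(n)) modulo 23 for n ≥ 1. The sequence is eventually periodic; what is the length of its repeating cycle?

x(1) = 7; x(2) = 0; x(3) = 12; x(4) = 13; x(5) = 7; x(6) = 17; x(7) = 17; x(8) = 21; x(9) = 10; x(10) = 20; x(11) = 18; x(12) = 16; x(13) = 0; x(14) = 11; x(15) = 10; x(16) = 16; x(17) = 6; x(18) = 6; x(19) = 2; x(20) = 13; x(21) = 3; x(22) = 5; x(23) = 7; x(24) = 0.
Since (x(23), x(24)) = (x(1), x(2)) = (7, 0) (two consecutive terms determine the rest), the sequence is periodic with period 22.

22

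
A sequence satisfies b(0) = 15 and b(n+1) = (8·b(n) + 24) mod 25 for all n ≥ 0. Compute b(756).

0

Listing terms: b(0) = 15,  b(1) = 19,  b(2) = 1,  b(3) = 7,  b(4) = 5,  b(5) = 14,  b(6) = 11,  b(7) = 12,  b(8) = 20,  b(9) = 9,  b(10) = 21,  b(11) = 17,  b(12) = 10,  b(13) = 4,  b(14) = 6,  b(15) = 22,  b(16) = 0,  b(17) = 24,  b(18) = 16,  b(19) = 2,  b(20) = 15.
The sequence repeats with period 20.
(756 - 0) mod 20 = 16, so b(756) = b(16) = 0.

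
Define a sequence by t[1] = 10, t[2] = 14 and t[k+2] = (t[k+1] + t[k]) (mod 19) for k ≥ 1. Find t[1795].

We have t[1] = 10, t[2] = 14, t[3] = 5, t[4] = 0, t[5] = 5, t[6] = 5, t[7] = 10, t[8] = 15, t[9] = 6, t[10] = 2, t[11] = 8, t[12] = 10, t[13] = 18, t[14] = 9, t[15] = 8, t[16] = 17, t[17] = 6, t[18] = 4, t[19] = 10, t[20] = 14.
The sequence repeats with period 18.
(1795 - 1) mod 18 = 12, so t[1795] = t[13] = 18.

18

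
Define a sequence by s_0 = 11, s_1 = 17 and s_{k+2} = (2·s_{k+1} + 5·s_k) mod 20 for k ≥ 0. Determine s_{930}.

We have s_0 = 11,  s_1 = 17,  s_2 = 9,  s_3 = 3,  s_4 = 11,  s_5 = 17.
Since (s_4, s_5) = (s_0, s_1) = (11, 17) (two consecutive terms determine the rest), the sequence is periodic with period 4.
So s_{930} = s_{0 + ((930-0) mod 4)} = s_2 = 9.

9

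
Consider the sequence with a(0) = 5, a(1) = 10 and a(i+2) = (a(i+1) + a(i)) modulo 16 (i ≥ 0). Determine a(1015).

10

Computing terms: a(0) = 5,  a(1) = 10,  a(2) = 15,  a(3) = 9,  a(4) = 8,  a(5) = 1,  a(6) = 9,  a(7) = 10,  a(8) = 3,  a(9) = 13,  a(10) = 0,  a(11) = 13,  a(12) = 13,  a(13) = 10,  a(14) = 7,  a(15) = 1,  a(16) = 8,  a(17) = 9,  a(18) = 1,  a(19) = 10,  a(20) = 11,  a(21) = 5,  a(22) = 0,  a(23) = 5,  a(24) = 5,  a(25) = 10.
Since (a(24), a(25)) = (a(0), a(1)) = (5, 10) (two consecutive terms determine the rest), the sequence is periodic with period 24.
(1015 - 0) mod 24 = 7, so a(1015) = a(7) = 10.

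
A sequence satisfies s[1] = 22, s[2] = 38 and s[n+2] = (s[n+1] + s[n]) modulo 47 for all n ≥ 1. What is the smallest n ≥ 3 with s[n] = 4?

s[1] = 22, s[2] = 38, s[3] = 13, s[4] = 4, s[5] = 17, s[6] = 21, s[7] = 38, s[8] = 12, s[9] = 3, s[10] = 15, s[11] = 18, s[12] = 33, s[13] = 4, s[14] = 37, s[15] = 41, s[16] = 31, s[17] = 25, s[18] = 9, s[19] = 34, s[20] = 43, s[21] = 30, s[22] = 26, s[23] = 9, s[24] = 35, s[25] = 44, s[26] = 32, s[27] = 29, s[28] = 14, s[29] = 43, s[30] = 10, s[31] = 6, s[32] = 16, s[33] = 22, s[34] = 38.
The sequence repeats with period 32.
The value 4 first appears (with n ≥ 3) at s[4].

4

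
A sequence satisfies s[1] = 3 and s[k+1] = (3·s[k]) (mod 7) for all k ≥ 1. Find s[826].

4

Computing terms: s[1] = 3; s[2] = 2; s[3] = 6; s[4] = 4; s[5] = 5; s[6] = 1; s[7] = 3.
The sequence repeats with period 6.
(826 - 1) mod 6 = 3, so s[826] = s[4] = 4.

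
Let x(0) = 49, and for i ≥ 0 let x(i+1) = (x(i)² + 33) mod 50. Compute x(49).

We have x(0) = 49,  x(1) = 34,  x(2) = 39,  x(3) = 4,  x(4) = 49.
The sequence repeats with period 4.
(49 - 0) mod 4 = 1, so x(49) = x(1) = 34.

34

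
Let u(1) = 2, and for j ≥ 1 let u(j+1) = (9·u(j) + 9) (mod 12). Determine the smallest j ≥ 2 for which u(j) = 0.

3

Computing terms: u(1) = 2,  u(2) = 3,  u(3) = 0,  u(4) = 9,  u(5) = 6,  u(6) = 3.
Since u(6) = u(2) = 3, the sequence is eventually periodic: after a pre-period of length 1 it cycles with period 4.
The value 0 first appears (with j ≥ 2) at u(3).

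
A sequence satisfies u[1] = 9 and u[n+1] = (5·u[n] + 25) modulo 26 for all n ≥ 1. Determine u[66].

18

u[1] = 9; u[2] = 18; u[3] = 11; u[4] = 2; u[5] = 9.
Since u[5] = u[1] = 9, the sequence is periodic with period 4.
(66 - 1) mod 4 = 1, so u[66] = u[2] = 18.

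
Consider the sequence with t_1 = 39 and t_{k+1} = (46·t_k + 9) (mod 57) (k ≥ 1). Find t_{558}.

Computing terms: t_1 = 39; t_2 = 36; t_3 = 12; t_4 = 48; t_5 = 51; t_6 = 18; t_7 = 39.
Since t_7 = t_1 = 39, the sequence is periodic with period 6.
So t_{558} = t_{1 + ((558-1) mod 6)} = t_6 = 18.

18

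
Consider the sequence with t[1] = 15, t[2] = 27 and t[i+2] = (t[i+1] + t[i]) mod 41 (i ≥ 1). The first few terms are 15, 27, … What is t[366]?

16

Computing terms: t[1] = 15,  t[2] = 27,  t[3] = 1,  t[4] = 28,  t[5] = 29,  t[6] = 16,  t[7] = 4,  t[8] = 20,  t[9] = 24,  t[10] = 3,  t[11] = 27,  t[12] = 30,  t[13] = 16,  t[14] = 5,  t[15] = 21,  t[16] = 26,  t[17] = 6,  t[18] = 32,  t[19] = 38,  t[20] = 29,  t[21] = 26,  t[22] = 14,  t[23] = 40,  t[24] = 13,  t[25] = 12,  t[26] = 25,  t[27] = 37,  t[28] = 21,  t[29] = 17,  t[30] = 38,  t[31] = 14,  t[32] = 11,  t[33] = 25,  t[34] = 36,  t[35] = 20,  t[36] = 15,  t[37] = 35,  t[38] = 9,  t[39] = 3,  t[40] = 12,  t[41] = 15,  t[42] = 27.
Since (t[41], t[42]) = (t[1], t[2]) = (15, 27) (two consecutive terms determine the rest), the sequence is periodic with period 40.
So t[366] = t[1 + ((366-1) mod 40)] = t[6] = 16.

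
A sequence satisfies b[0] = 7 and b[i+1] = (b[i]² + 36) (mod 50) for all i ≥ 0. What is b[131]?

We have b[0] = 7,  b[1] = 35,  b[2] = 11,  b[3] = 7.
The sequence repeats with period 3.
(131 - 0) mod 3 = 2, so b[131] = b[2] = 11.

11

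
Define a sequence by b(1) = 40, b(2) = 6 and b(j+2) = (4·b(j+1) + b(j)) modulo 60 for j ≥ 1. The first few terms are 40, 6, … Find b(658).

42

Listing terms: b(1) = 40, b(2) = 6, b(3) = 4, b(4) = 22, b(5) = 32, b(6) = 30, b(7) = 32, b(8) = 38, b(9) = 4, b(10) = 54, b(11) = 40, b(12) = 34, b(13) = 56, b(14) = 18, b(15) = 8, b(16) = 50, b(17) = 28, b(18) = 42, b(19) = 16, b(20) = 46, b(21) = 20, b(22) = 6, b(23) = 44, b(24) = 2, b(25) = 52, b(26) = 30, b(27) = 52, b(28) = 58, b(29) = 44, b(30) = 54, b(31) = 20, b(32) = 14, b(33) = 16, b(34) = 18, b(35) = 28, b(36) = 10, b(37) = 8, b(38) = 42, b(39) = 56, b(40) = 26, b(41) = 40, b(42) = 6.
Since (b(41), b(42)) = (b(1), b(2)) = (40, 6) (two consecutive terms determine the rest), the sequence is periodic with period 40.
So b(658) = b(1 + ((658-1) mod 40)) = b(18) = 42.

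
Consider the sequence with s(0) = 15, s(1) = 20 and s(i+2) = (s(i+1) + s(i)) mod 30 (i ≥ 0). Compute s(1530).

s(0) = 15; s(1) = 20; s(2) = 5; s(3) = 25; s(4) = 0; s(5) = 25; s(6) = 25; s(7) = 20; s(8) = 15; s(9) = 5; s(10) = 20; s(11) = 25; s(12) = 15; s(13) = 10; s(14) = 25; s(15) = 5; s(16) = 0; s(17) = 5; s(18) = 5; s(19) = 10; s(20) = 15; s(21) = 25; s(22) = 10; s(23) = 5; s(24) = 15; s(25) = 20.
The sequence repeats with period 24.
So s(1530) = s(0 + ((1530-0) mod 24)) = s(18) = 5.

5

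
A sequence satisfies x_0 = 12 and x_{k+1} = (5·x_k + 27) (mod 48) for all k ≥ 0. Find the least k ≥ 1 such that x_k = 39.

We have x_0 = 12, x_1 = 39, x_2 = 30, x_3 = 33, x_4 = 0, x_5 = 27, x_6 = 18, x_7 = 21, x_8 = 36, x_9 = 15, x_{10} = 6, x_{11} = 9, x_{12} = 24, x_{13} = 3, x_{14} = 42, x_{15} = 45, x_{16} = 12.
The sequence repeats with period 16.
The value 39 first appears (with k ≥ 1) at x_1.

1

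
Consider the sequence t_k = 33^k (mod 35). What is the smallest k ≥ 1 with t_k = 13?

Computing terms: t_0 = 1,  t_1 = 33,  t_2 = 4,  t_3 = 27,  t_4 = 16,  t_5 = 3,  t_6 = 29,  t_7 = 12,  t_8 = 11,  t_9 = 13,  t_{10} = 9,  t_{11} = 17,  t_{12} = 1.
The sequence repeats with period 12.
The value 13 first appears (with k ≥ 1) at t_9.

9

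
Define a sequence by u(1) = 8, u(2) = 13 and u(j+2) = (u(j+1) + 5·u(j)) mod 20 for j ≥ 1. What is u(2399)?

Computing terms: u(1) = 8,  u(2) = 13,  u(3) = 13,  u(4) = 18,  u(5) = 3,  u(6) = 13,  u(7) = 8,  u(8) = 13.
Since (u(7), u(8)) = (u(1), u(2)) = (8, 13) (two consecutive terms determine the rest), the sequence is periodic with period 6.
So u(2399) = u(1 + ((2399-1) mod 6)) = u(5) = 3.

3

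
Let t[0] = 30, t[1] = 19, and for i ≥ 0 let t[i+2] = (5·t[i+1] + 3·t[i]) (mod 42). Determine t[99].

t[0] = 30,  t[1] = 19,  t[2] = 17,  t[3] = 16,  t[4] = 5,  t[5] = 31,  t[6] = 2,  t[7] = 19,  t[8] = 17.
Since (t[7], t[8]) = (t[1], t[2]) = (19, 17) (two consecutive terms determine the rest), the sequence is eventually periodic: after a pre-period of length 1 it cycles with period 6.
For i ≥ 1, t[i] depends only on (i - 1) mod 6. (99 - 1) mod 6 = 2, so t[99] = t[3] = 16.

16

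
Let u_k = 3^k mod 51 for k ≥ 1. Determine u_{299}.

u_1 = 3,  u_2 = 9,  u_3 = 27,  u_4 = 30,  u_5 = 39,  u_6 = 15,  u_7 = 45,  u_8 = 33,  u_9 = 48,  u_{10} = 42,  u_{11} = 24,  u_{12} = 21,  u_{13} = 12,  u_{14} = 36,  u_{15} = 6,  u_{16} = 18,  u_{17} = 3.
The sequence repeats with period 16.
(299 - 1) mod 16 = 10, so u_{299} = u_{11} = 24.

24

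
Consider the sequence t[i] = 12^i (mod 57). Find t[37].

12

We have t[0] = 1; t[1] = 12; t[2] = 30; t[3] = 18; t[4] = 45; t[5] = 27; t[6] = 39; t[7] = 12.
Since t[7] = t[1] = 12, the sequence is eventually periodic: after a pre-period of length 1 it cycles with period 6.
For i ≥ 1, t[i] depends only on (i - 1) mod 6. (37 - 1) mod 6 = 0, so t[37] = t[1] = 12.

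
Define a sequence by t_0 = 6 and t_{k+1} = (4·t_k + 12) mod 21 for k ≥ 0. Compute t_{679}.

Computing terms: t_0 = 6; t_1 = 15; t_2 = 9; t_3 = 6.
The sequence repeats with period 3.
So t_{679} = t_{0 + ((679-0) mod 3)} = t_1 = 15.

15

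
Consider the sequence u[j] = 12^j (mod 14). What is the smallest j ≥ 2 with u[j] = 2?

4

u[1] = 12, u[2] = 4, u[3] = 6, u[4] = 2, u[5] = 10, u[6] = 8, u[7] = 12.
The sequence repeats with period 6.
The value 2 first appears (with j ≥ 2) at u[4].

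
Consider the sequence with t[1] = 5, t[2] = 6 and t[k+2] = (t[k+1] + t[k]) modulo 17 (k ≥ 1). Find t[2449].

Computing terms: t[1] = 5,  t[2] = 6,  t[3] = 11,  t[4] = 0,  t[5] = 11,  t[6] = 11,  t[7] = 5,  t[8] = 16,  t[9] = 4,  t[10] = 3,  t[11] = 7,  t[12] = 10,  t[13] = 0,  t[14] = 10,  t[15] = 10,  t[16] = 3,  t[17] = 13,  t[18] = 16,  t[19] = 12,  t[20] = 11,  t[21] = 6,  t[22] = 0,  t[23] = 6,  t[24] = 6,  t[25] = 12,  t[26] = 1,  t[27] = 13,  t[28] = 14,  t[29] = 10,  t[30] = 7,  t[31] = 0,  t[32] = 7,  t[33] = 7,  t[34] = 14,  t[35] = 4,  t[36] = 1,  t[37] = 5,  t[38] = 6.
The sequence repeats with period 36.
So t[2449] = t[1 + ((2449-1) mod 36)] = t[1] = 5.

5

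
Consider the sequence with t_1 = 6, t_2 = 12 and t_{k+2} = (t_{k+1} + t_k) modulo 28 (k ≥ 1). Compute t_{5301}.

6

Computing terms: t_1 = 6; t_2 = 12; t_3 = 18; t_4 = 2; t_5 = 20; t_6 = 22; t_7 = 14; t_8 = 8; t_9 = 22; t_{10} = 2; t_{11} = 24; t_{12} = 26; t_{13} = 22; t_{14} = 20; t_{15} = 14; t_{16} = 6; t_{17} = 20; t_{18} = 26; t_{19} = 18; t_{20} = 16; t_{21} = 6; t_{22} = 22; t_{23} = 0; t_{24} = 22; t_{25} = 22; t_{26} = 16; t_{27} = 10; t_{28} = 26; t_{29} = 8; t_{30} = 6; t_{31} = 14; t_{32} = 20; t_{33} = 6; t_{34} = 26; t_{35} = 4; t_{36} = 2; t_{37} = 6; t_{38} = 8; t_{39} = 14; t_{40} = 22; t_{41} = 8; t_{42} = 2; t_{43} = 10; t_{44} = 12; t_{45} = 22; t_{46} = 6; t_{47} = 0; t_{48} = 6; t_{49} = 6; t_{50} = 12.
Since (t_{49}, t_{50}) = (t_1, t_2) = (6, 12) (two consecutive terms determine the rest), the sequence is periodic with period 48.
So t_{5301} = t_{1 + ((5301-1) mod 48)} = t_{21} = 6.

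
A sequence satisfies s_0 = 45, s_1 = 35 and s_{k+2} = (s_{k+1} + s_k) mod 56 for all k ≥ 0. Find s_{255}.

Computing terms: s_0 = 45,  s_1 = 35,  s_2 = 24,  s_3 = 3,  s_4 = 27,  s_5 = 30,  s_6 = 1,  s_7 = 31,  s_8 = 32,  s_9 = 7,  s_{10} = 39,  s_{11} = 46,  s_{12} = 29,  s_{13} = 19,  s_{14} = 48,  s_{15} = 11,  s_{16} = 3,  s_{17} = 14,  s_{18} = 17,  s_{19} = 31,  s_{20} = 48,  s_{21} = 23,  s_{22} = 15,  s_{23} = 38,  s_{24} = 53,  s_{25} = 35,  s_{26} = 32,  s_{27} = 11,  s_{28} = 43,  s_{29} = 54,  s_{30} = 41,  s_{31} = 39,  s_{32} = 24,  s_{33} = 7,  s_{34} = 31,  s_{35} = 38,  s_{36} = 13,  s_{37} = 51,  s_{38} = 8,  s_{39} = 3,  s_{40} = 11,  s_{41} = 14,  s_{42} = 25,  s_{43} = 39,  s_{44} = 8,  s_{45} = 47,  s_{46} = 55,  s_{47} = 46,  s_{48} = 45,  s_{49} = 35.
The sequence repeats with period 48.
(255 - 0) mod 48 = 15, so s_{255} = s_{15} = 11.

11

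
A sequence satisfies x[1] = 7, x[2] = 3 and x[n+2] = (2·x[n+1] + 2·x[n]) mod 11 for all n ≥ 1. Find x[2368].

2

x[1] = 7, x[2] = 3, x[3] = 9, x[4] = 2, x[5] = 0, x[6] = 4, x[7] = 8, x[8] = 2, x[9] = 9, x[10] = 0, x[11] = 7, x[12] = 3.
The sequence repeats with period 10.
(2368 - 1) mod 10 = 7, so x[2368] = x[8] = 2.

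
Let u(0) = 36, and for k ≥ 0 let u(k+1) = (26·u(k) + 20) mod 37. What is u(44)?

12

u(0) = 36; u(1) = 31; u(2) = 12; u(3) = 36.
The sequence repeats with period 3.
(44 - 0) mod 3 = 2, so u(44) = u(2) = 12.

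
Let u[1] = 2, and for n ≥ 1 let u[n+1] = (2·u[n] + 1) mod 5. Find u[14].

0

Listing terms: u[1] = 2; u[2] = 0; u[3] = 1; u[4] = 3; u[5] = 2.
The sequence repeats with period 4.
So u[14] = u[1 + ((14-1) mod 4)] = u[2] = 0.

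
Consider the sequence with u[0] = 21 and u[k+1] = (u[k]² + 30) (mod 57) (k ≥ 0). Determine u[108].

We have u[0] = 21, u[1] = 15, u[2] = 27, u[3] = 18, u[4] = 12, u[5] = 3, u[6] = 39, u[7] = 12.
Since u[7] = u[4] = 12, the sequence is eventually periodic: after a pre-period of length 4 it cycles with period 3.
For k ≥ 4, u[k] depends only on (k - 4) mod 3. (108 - 4) mod 3 = 2, so u[108] = u[6] = 39.

39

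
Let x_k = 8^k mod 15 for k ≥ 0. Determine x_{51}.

x_0 = 1; x_1 = 8; x_2 = 4; x_3 = 2; x_4 = 1.
Since x_4 = x_0 = 1, the sequence is periodic with period 4.
So x_{51} = x_{0 + ((51-0) mod 4)} = x_3 = 2.

2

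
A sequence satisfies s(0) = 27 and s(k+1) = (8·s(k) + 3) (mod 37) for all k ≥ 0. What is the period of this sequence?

12

Computing terms: s(0) = 27, s(1) = 34, s(2) = 16, s(3) = 20, s(4) = 15, s(5) = 12, s(6) = 25, s(7) = 18, s(8) = 36, s(9) = 32, s(10) = 0, s(11) = 3, s(12) = 27.
The sequence repeats with period 12.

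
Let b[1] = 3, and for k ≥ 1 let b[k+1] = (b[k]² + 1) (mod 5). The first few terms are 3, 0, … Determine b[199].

We have b[1] = 3; b[2] = 0; b[3] = 1; b[4] = 2; b[5] = 0.
Since b[5] = b[2] = 0, the sequence is eventually periodic: after a pre-period of length 1 it cycles with period 3.
For k ≥ 2, b[k] depends only on (k - 2) mod 3. (199 - 2) mod 3 = 2, so b[199] = b[4] = 2.

2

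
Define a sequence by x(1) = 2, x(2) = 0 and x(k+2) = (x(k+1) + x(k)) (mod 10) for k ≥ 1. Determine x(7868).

6

We have x(1) = 2,  x(2) = 0,  x(3) = 2,  x(4) = 2,  x(5) = 4,  x(6) = 6,  x(7) = 0,  x(8) = 6,  x(9) = 6,  x(10) = 2,  x(11) = 8,  x(12) = 0,  x(13) = 8,  x(14) = 8,  x(15) = 6,  x(16) = 4,  x(17) = 0,  x(18) = 4,  x(19) = 4,  x(20) = 8,  x(21) = 2,  x(22) = 0.
The sequence repeats with period 20.
(7868 - 1) mod 20 = 7, so x(7868) = x(8) = 6.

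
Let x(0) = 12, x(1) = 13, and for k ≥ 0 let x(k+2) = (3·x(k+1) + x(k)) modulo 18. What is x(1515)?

We have x(0) = 12,  x(1) = 13,  x(2) = 15,  x(3) = 4,  x(4) = 9,  x(5) = 13,  x(6) = 12,  x(7) = 13.
Since (x(6), x(7)) = (x(0), x(1)) = (12, 13) (two consecutive terms determine the rest), the sequence is periodic with period 6.
(1515 - 0) mod 6 = 3, so x(1515) = x(3) = 4.

4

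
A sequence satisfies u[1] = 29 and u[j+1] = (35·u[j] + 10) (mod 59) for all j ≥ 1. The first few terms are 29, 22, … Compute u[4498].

We have u[1] = 29, u[2] = 22, u[3] = 13, u[4] = 52, u[5] = 1, u[6] = 45, u[7] = 51, u[8] = 25, u[9] = 0, u[10] = 10, u[11] = 6, u[12] = 43, u[13] = 40, u[14] = 53, u[15] = 36, u[16] = 31, u[17] = 33, u[18] = 44, u[19] = 16, u[20] = 39, u[21] = 18, u[22] = 50, u[23] = 49, u[24] = 14, u[25] = 28, u[26] = 46, u[27] = 27, u[28] = 11, u[29] = 41, u[30] = 29.
Since u[30] = u[1] = 29, the sequence is periodic with period 29.
So u[4498] = u[1 + ((4498-1) mod 29)] = u[3] = 13.

13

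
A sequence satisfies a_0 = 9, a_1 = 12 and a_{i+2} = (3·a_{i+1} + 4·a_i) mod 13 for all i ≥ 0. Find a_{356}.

7

We have a_0 = 9,  a_1 = 12,  a_2 = 7,  a_3 = 4,  a_4 = 1,  a_5 = 6,  a_6 = 9,  a_7 = 12.
Since (a_6, a_7) = (a_0, a_1) = (9, 12) (two consecutive terms determine the rest), the sequence is periodic with period 6.
(356 - 0) mod 6 = 2, so a_{356} = a_2 = 7.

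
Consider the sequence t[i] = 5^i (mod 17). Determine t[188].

4

Computing terms: t[1] = 5, t[2] = 8, t[3] = 6, t[4] = 13, t[5] = 14, t[6] = 2, t[7] = 10, t[8] = 16, t[9] = 12, t[10] = 9, t[11] = 11, t[12] = 4, t[13] = 3, t[14] = 15, t[15] = 7, t[16] = 1, t[17] = 5.
Since t[17] = t[1] = 5, the sequence is periodic with period 16.
So t[188] = t[1 + ((188-1) mod 16)] = t[12] = 4.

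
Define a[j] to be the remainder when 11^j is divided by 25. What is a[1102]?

21

We have a[0] = 1,  a[1] = 11,  a[2] = 21,  a[3] = 6,  a[4] = 16,  a[5] = 1.
The sequence repeats with period 5.
(1102 - 0) mod 5 = 2, so a[1102] = a[2] = 21.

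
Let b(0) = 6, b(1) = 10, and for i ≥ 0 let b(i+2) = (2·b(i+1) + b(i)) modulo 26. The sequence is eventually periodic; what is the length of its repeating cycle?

Computing terms: b(0) = 6, b(1) = 10, b(2) = 0, b(3) = 10, b(4) = 20, b(5) = 24, b(6) = 16, b(7) = 4, b(8) = 24, b(9) = 0, b(10) = 24, b(11) = 22, b(12) = 16, b(13) = 2, b(14) = 20, b(15) = 16, b(16) = 0, b(17) = 16, b(18) = 6, b(19) = 2, b(20) = 10, b(21) = 22, b(22) = 2, b(23) = 0, b(24) = 2, b(25) = 4, b(26) = 10, b(27) = 24, b(28) = 6, b(29) = 10.
The sequence repeats with period 28.

28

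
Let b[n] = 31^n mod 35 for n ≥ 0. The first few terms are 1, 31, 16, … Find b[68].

Listing terms: b[0] = 1, b[1] = 31, b[2] = 16, b[3] = 6, b[4] = 11, b[5] = 26, b[6] = 1.
Since b[6] = b[0] = 1, the sequence is periodic with period 6.
So b[68] = b[0 + ((68-0) mod 6)] = b[2] = 16.

16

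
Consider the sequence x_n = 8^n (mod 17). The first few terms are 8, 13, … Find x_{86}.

x_1 = 8,  x_2 = 13,  x_3 = 2,  x_4 = 16,  x_5 = 9,  x_6 = 4,  x_7 = 15,  x_8 = 1,  x_9 = 8.
Since x_9 = x_1 = 8, the sequence is periodic with period 8.
(86 - 1) mod 8 = 5, so x_{86} = x_6 = 4.

4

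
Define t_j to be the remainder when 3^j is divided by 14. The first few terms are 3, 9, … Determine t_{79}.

Listing terms: t_1 = 3, t_2 = 9, t_3 = 13, t_4 = 11, t_5 = 5, t_6 = 1, t_7 = 3.
Since t_7 = t_1 = 3, the sequence is periodic with period 6.
(79 - 1) mod 6 = 0, so t_{79} = t_1 = 3.

3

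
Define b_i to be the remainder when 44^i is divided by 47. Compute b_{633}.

We have b_1 = 44,  b_2 = 9,  b_3 = 20,  b_4 = 34,  b_5 = 39,  b_6 = 24,  b_7 = 22,  b_8 = 28,  b_9 = 10,  b_{10} = 17,  b_{11} = 43,  b_{12} = 12,  b_{13} = 11,  b_{14} = 14,  b_{15} = 5,  b_{16} = 32,  b_{17} = 45,  b_{18} = 6,  b_{19} = 29,  b_{20} = 7,  b_{21} = 26,  b_{22} = 16,  b_{23} = 46,  b_{24} = 3,  b_{25} = 38,  b_{26} = 27,  b_{27} = 13,  b_{28} = 8,  b_{29} = 23,  b_{30} = 25,  b_{31} = 19,  b_{32} = 37,  b_{33} = 30,  b_{34} = 4,  b_{35} = 35,  b_{36} = 36,  b_{37} = 33,  b_{38} = 42,  b_{39} = 15,  b_{40} = 2,  b_{41} = 41,  b_{42} = 18,  b_{43} = 40,  b_{44} = 21,  b_{45} = 31,  b_{46} = 1,  b_{47} = 44.
The sequence repeats with period 46.
So b_{633} = b_{1 + ((633-1) mod 46)} = b_{35} = 35.

35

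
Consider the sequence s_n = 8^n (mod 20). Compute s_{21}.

8

s_1 = 8,  s_2 = 4,  s_3 = 12,  s_4 = 16,  s_5 = 8.
The sequence repeats with period 4.
So s_{21} = s_{1 + ((21-1) mod 4)} = s_1 = 8.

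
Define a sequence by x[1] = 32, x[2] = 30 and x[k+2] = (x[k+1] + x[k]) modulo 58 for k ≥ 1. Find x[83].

Listing terms: x[1] = 32,  x[2] = 30,  x[3] = 4,  x[4] = 34,  x[5] = 38,  x[6] = 14,  x[7] = 52,  x[8] = 8,  x[9] = 2,  x[10] = 10,  x[11] = 12,  x[12] = 22,  x[13] = 34,  x[14] = 56,  x[15] = 32,  x[16] = 30.
Since (x[15], x[16]) = (x[1], x[2]) = (32, 30) (two consecutive terms determine the rest), the sequence is periodic with period 14.
(83 - 1) mod 14 = 12, so x[83] = x[13] = 34.

34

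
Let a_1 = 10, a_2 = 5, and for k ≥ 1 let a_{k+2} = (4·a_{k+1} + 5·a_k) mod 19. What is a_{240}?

Listing terms: a_1 = 10, a_2 = 5, a_3 = 13, a_4 = 1, a_5 = 12, a_6 = 15, a_7 = 6, a_8 = 4, a_9 = 8, a_{10} = 14, a_{11} = 1, a_{12} = 17, a_{13} = 16, a_{14} = 16, a_{15} = 11, a_{16} = 10, a_{17} = 0, a_{18} = 12, a_{19} = 10, a_{20} = 5.
The sequence repeats with period 18.
So a_{240} = a_{1 + ((240-1) mod 18)} = a_6 = 15.

15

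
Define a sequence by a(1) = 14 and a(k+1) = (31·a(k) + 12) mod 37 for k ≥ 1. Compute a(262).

a(1) = 14, a(2) = 2, a(3) = 0, a(4) = 12, a(5) = 14.
Since a(5) = a(1) = 14, the sequence is periodic with period 4.
So a(262) = a(1 + ((262-1) mod 4)) = a(2) = 2.

2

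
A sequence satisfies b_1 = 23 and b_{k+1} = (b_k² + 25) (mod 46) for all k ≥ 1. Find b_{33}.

11

b_1 = 23, b_2 = 2, b_3 = 29, b_4 = 38, b_5 = 43, b_6 = 34, b_7 = 31, b_8 = 20, b_9 = 11, b_{10} = 8, b_{11} = 43.
Since b_{11} = b_5 = 43, the sequence is eventually periodic: after a pre-period of length 4 it cycles with period 6.
For k ≥ 5, b_k depends only on (k - 5) mod 6. (33 - 5) mod 6 = 4, so b_{33} = b_9 = 11.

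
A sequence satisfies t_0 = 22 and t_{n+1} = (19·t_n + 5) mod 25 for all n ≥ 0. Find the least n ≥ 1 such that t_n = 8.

We have t_0 = 22, t_1 = 23, t_2 = 17, t_3 = 3, t_4 = 12, t_5 = 8, t_6 = 7, t_7 = 13, t_8 = 2, t_9 = 18, t_{10} = 22.
Since t_{10} = t_0 = 22, the sequence is periodic with period 10.
The value 8 first appears (with n ≥ 1) at t_5.

5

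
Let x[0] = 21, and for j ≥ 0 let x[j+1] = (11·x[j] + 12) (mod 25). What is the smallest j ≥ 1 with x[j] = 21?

25

We have x[0] = 21,  x[1] = 18,  x[2] = 10,  x[3] = 22,  x[4] = 4,  x[5] = 6,  x[6] = 3,  x[7] = 20,  x[8] = 7,  x[9] = 14,  x[10] = 16,  x[11] = 13,  x[12] = 5,  x[13] = 17,  x[14] = 24,  x[15] = 1,  x[16] = 23,  x[17] = 15,  x[18] = 2,  x[19] = 9,  x[20] = 11,  x[21] = 8,  x[22] = 0,  x[23] = 12,  x[24] = 19,  x[25] = 21.
Since x[25] = x[0] = 21, the sequence is periodic with period 25.
The value 21 next appears (with j ≥ 1) at x[25].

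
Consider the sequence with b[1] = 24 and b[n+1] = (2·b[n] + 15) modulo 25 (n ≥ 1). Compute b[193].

b[1] = 24; b[2] = 13; b[3] = 16; b[4] = 22; b[5] = 9; b[6] = 8; b[7] = 6; b[8] = 2; b[9] = 19; b[10] = 3; b[11] = 21; b[12] = 7; b[13] = 4; b[14] = 23; b[15] = 11; b[16] = 12; b[17] = 14; b[18] = 18; b[19] = 1; b[20] = 17; b[21] = 24.
The sequence repeats with period 20.
So b[193] = b[1 + ((193-1) mod 20)] = b[13] = 4.

4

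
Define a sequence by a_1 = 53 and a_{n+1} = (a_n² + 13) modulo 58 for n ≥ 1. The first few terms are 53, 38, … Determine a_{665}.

37

a_1 = 53,  a_2 = 38,  a_3 = 7,  a_4 = 4,  a_5 = 29,  a_6 = 42,  a_7 = 37,  a_8 = 48,  a_9 = 55,  a_{10} = 22,  a_{11} = 33,  a_{12} = 0,  a_{13} = 13,  a_{14} = 8,  a_{15} = 19,  a_{16} = 26,  a_{17} = 51,  a_{18} = 4.
Since a_{18} = a_4 = 4, the sequence is eventually periodic: after a pre-period of length 3 it cycles with period 14.
For n ≥ 4, a_n depends only on (n - 4) mod 14. (665 - 4) mod 14 = 3, so a_{665} = a_7 = 37.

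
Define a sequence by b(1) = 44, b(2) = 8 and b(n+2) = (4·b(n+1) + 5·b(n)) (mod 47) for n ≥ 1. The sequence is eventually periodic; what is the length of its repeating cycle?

46

We have b(1) = 44, b(2) = 8, b(3) = 17, b(4) = 14, b(5) = 0, b(6) = 23, b(7) = 45, b(8) = 13, b(9) = 42, b(10) = 45, b(11) = 14, b(12) = 46, b(13) = 19, b(14) = 24, b(15) = 3, b(16) = 38, b(17) = 26, b(18) = 12, b(19) = 37, b(20) = 20, b(21) = 30, b(22) = 32, b(23) = 43, b(24) = 3, b(25) = 39, b(26) = 30, b(27) = 33, b(28) = 0, b(29) = 24, b(30) = 2, b(31) = 34, b(32) = 5, b(33) = 2, b(34) = 33, b(35) = 1, b(36) = 28, b(37) = 23, b(38) = 44, b(39) = 9, b(40) = 21, b(41) = 35, b(42) = 10, b(43) = 27, b(44) = 17, b(45) = 15, b(46) = 4, b(47) = 44, b(48) = 8.
Since (b(47), b(48)) = (b(1), b(2)) = (44, 8) (two consecutive terms determine the rest), the sequence is periodic with period 46.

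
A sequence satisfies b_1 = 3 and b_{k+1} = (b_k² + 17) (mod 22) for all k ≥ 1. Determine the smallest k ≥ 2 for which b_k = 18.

b_1 = 3; b_2 = 4; b_3 = 11; b_4 = 6; b_5 = 9; b_6 = 10; b_7 = 7; b_8 = 0; b_9 = 17; b_{10} = 20; b_{11} = 21; b_{12} = 18; b_{13} = 11.
Since b_{13} = b_3 = 11, the sequence is eventually periodic: after a pre-period of length 2 it cycles with period 10.
The value 18 first appears (with k ≥ 2) at b_{12}.

12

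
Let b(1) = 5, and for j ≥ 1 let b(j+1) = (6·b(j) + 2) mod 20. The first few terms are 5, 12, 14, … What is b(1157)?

b(1) = 5; b(2) = 12; b(3) = 14; b(4) = 6; b(5) = 18; b(6) = 10; b(7) = 2; b(8) = 14.
Since b(8) = b(3) = 14, the sequence is eventually periodic: after a pre-period of length 2 it cycles with period 5.
For j ≥ 3, b(j) depends only on (j - 3) mod 5. (1157 - 3) mod 5 = 4, so b(1157) = b(7) = 2.

2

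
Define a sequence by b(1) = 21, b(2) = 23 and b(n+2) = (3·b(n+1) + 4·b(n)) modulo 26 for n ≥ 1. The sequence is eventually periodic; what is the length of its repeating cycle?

6

We have b(1) = 21,  b(2) = 23,  b(3) = 23,  b(4) = 5,  b(5) = 3,  b(6) = 3,  b(7) = 21,  b(8) = 23.
The sequence repeats with period 6.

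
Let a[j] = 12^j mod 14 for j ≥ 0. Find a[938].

4

a[0] = 1; a[1] = 12; a[2] = 4; a[3] = 6; a[4] = 2; a[5] = 10; a[6] = 8; a[7] = 12.
Since a[7] = a[1] = 12, the sequence is eventually periodic: after a pre-period of length 1 it cycles with period 6.
For j ≥ 1, a[j] depends only on (j - 1) mod 6. (938 - 1) mod 6 = 1, so a[938] = a[2] = 4.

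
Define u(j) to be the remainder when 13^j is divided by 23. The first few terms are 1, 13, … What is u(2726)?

3

We have u(0) = 1,  u(1) = 13,  u(2) = 8,  u(3) = 12,  u(4) = 18,  u(5) = 4,  u(6) = 6,  u(7) = 9,  u(8) = 2,  u(9) = 3,  u(10) = 16,  u(11) = 1.
The sequence repeats with period 11.
(2726 - 0) mod 11 = 9, so u(2726) = u(9) = 3.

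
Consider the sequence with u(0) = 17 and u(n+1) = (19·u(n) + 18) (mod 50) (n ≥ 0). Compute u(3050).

17

We have u(0) = 17, u(1) = 41, u(2) = 47, u(3) = 11, u(4) = 27, u(5) = 31, u(6) = 7, u(7) = 1, u(8) = 37, u(9) = 21, u(10) = 17.
Since u(10) = u(0) = 17, the sequence is periodic with period 10.
So u(3050) = u(0 + ((3050-0) mod 10)) = u(0) = 17.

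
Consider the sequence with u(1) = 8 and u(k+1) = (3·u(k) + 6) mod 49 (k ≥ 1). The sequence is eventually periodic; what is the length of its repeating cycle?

42

Listing terms: u(1) = 8; u(2) = 30; u(3) = 47; u(4) = 0; u(5) = 6; u(6) = 24; u(7) = 29; u(8) = 44; u(9) = 40; u(10) = 28; u(11) = 41; u(12) = 31; u(13) = 1; u(14) = 9; u(15) = 33; u(16) = 7; u(17) = 27; u(18) = 38; u(19) = 22; u(20) = 23; u(21) = 26; u(22) = 35; u(23) = 13; u(24) = 45; u(25) = 43; u(26) = 37; u(27) = 19; u(28) = 14; u(29) = 48; u(30) = 3; u(31) = 15; u(32) = 2; u(33) = 12; u(34) = 42; u(35) = 34; u(36) = 10; u(37) = 36; u(38) = 16; u(39) = 5; u(40) = 21; u(41) = 20; u(42) = 17; u(43) = 8.
The sequence repeats with period 42.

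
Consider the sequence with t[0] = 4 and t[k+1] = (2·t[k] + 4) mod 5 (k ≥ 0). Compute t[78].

3

We have t[0] = 4,  t[1] = 2,  t[2] = 3,  t[3] = 0,  t[4] = 4.
The sequence repeats with period 4.
So t[78] = t[0 + ((78-0) mod 4)] = t[2] = 3.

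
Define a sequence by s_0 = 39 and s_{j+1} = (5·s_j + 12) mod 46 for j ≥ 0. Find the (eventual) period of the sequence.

22

Listing terms: s_0 = 39; s_1 = 23; s_2 = 35; s_3 = 3; s_4 = 27; s_5 = 9; s_6 = 11; s_7 = 21; s_8 = 25; s_9 = 45; s_{10} = 7; s_{11} = 1; s_{12} = 17; s_{13} = 5; s_{14} = 37; s_{15} = 13; s_{16} = 31; s_{17} = 29; s_{18} = 19; s_{19} = 15; s_{20} = 41; s_{21} = 33; s_{22} = 39.
Since s_{22} = s_0 = 39, the sequence is periodic with period 22.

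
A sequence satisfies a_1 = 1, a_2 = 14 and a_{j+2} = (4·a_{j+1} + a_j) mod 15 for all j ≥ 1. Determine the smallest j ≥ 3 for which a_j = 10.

We have a_1 = 1; a_2 = 14; a_3 = 12; a_4 = 2; a_5 = 5; a_6 = 7; a_7 = 3; a_8 = 4; a_9 = 4; a_{10} = 5; a_{11} = 9; a_{12} = 11; a_{13} = 8; a_{14} = 13; a_{15} = 0; a_{16} = 13; a_{17} = 7; a_{18} = 11; a_{19} = 6; a_{20} = 5; a_{21} = 11; a_{22} = 4; a_{23} = 12; a_{24} = 7; a_{25} = 10; a_{26} = 2; a_{27} = 3; a_{28} = 14; a_{29} = 14; a_{30} = 10; a_{31} = 9; a_{32} = 1; a_{33} = 13; a_{34} = 8; a_{35} = 0; a_{36} = 8; a_{37} = 2; a_{38} = 1; a_{39} = 6; a_{40} = 10; a_{41} = 1; a_{42} = 14.
Since (a_{41}, a_{42}) = (a_1, a_2) = (1, 14) (two consecutive terms determine the rest), the sequence is periodic with period 40.
The value 10 first appears (with j ≥ 3) at a_{25}.

25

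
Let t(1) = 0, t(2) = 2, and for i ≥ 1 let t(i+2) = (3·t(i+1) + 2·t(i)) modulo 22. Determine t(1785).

10

Computing terms: t(1) = 0,  t(2) = 2,  t(3) = 6,  t(4) = 0,  t(5) = 12,  t(6) = 14,  t(7) = 0,  t(8) = 6,  t(9) = 18,  t(10) = 0,  t(11) = 14,  t(12) = 20,  t(13) = 0,  t(14) = 18,  t(15) = 10,  t(16) = 0,  t(17) = 20,  t(18) = 16,  t(19) = 0,  t(20) = 10,  t(21) = 8,  t(22) = 0,  t(23) = 16,  t(24) = 4,  t(25) = 0,  t(26) = 8,  t(27) = 2,  t(28) = 0,  t(29) = 4,  t(30) = 12,  t(31) = 0,  t(32) = 2.
The sequence repeats with period 30.
So t(1785) = t(1 + ((1785-1) mod 30)) = t(15) = 10.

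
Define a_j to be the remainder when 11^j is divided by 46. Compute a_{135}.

Computing terms: a_0 = 1, a_1 = 11, a_2 = 29, a_3 = 43, a_4 = 13, a_5 = 5, a_6 = 9, a_7 = 7, a_8 = 31, a_9 = 19, a_{10} = 25, a_{11} = 45, a_{12} = 35, a_{13} = 17, a_{14} = 3, a_{15} = 33, a_{16} = 41, a_{17} = 37, a_{18} = 39, a_{19} = 15, a_{20} = 27, a_{21} = 21, a_{22} = 1.
Since a_{22} = a_0 = 1, the sequence is periodic with period 22.
So a_{135} = a_{0 + ((135-0) mod 22)} = a_3 = 43.

43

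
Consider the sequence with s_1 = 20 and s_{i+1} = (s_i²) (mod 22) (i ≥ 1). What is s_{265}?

20

Computing terms: s_1 = 20, s_2 = 4, s_3 = 16, s_4 = 14, s_5 = 20.
The sequence repeats with period 4.
(265 - 1) mod 4 = 0, so s_{265} = s_1 = 20.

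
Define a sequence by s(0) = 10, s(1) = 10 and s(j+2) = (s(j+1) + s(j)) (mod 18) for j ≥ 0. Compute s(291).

s(0) = 10; s(1) = 10; s(2) = 2; s(3) = 12; s(4) = 14; s(5) = 8; s(6) = 4; s(7) = 12; s(8) = 16; s(9) = 10; s(10) = 8; s(11) = 0; s(12) = 8; s(13) = 8; s(14) = 16; s(15) = 6; s(16) = 4; s(17) = 10; s(18) = 14; s(19) = 6; s(20) = 2; s(21) = 8; s(22) = 10; s(23) = 0; s(24) = 10; s(25) = 10.
The sequence repeats with period 24.
(291 - 0) mod 24 = 3, so s(291) = s(3) = 12.

12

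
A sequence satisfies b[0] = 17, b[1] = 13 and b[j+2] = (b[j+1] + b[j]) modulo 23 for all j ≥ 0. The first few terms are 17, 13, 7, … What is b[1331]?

Listing terms: b[0] = 17; b[1] = 13; b[2] = 7; b[3] = 20; b[4] = 4; b[5] = 1; b[6] = 5; b[7] = 6; b[8] = 11; b[9] = 17; b[10] = 5; b[11] = 22; b[12] = 4; b[13] = 3; b[14] = 7; b[15] = 10; b[16] = 17; b[17] = 4; b[18] = 21; b[19] = 2; b[20] = 0; b[21] = 2; b[22] = 2; b[23] = 4; b[24] = 6; b[25] = 10; b[26] = 16; b[27] = 3; b[28] = 19; b[29] = 22; b[30] = 18; b[31] = 17; b[32] = 12; b[33] = 6; b[34] = 18; b[35] = 1; b[36] = 19; b[37] = 20; b[38] = 16; b[39] = 13; b[40] = 6; b[41] = 19; b[42] = 2; b[43] = 21; b[44] = 0; b[45] = 21; b[46] = 21; b[47] = 19; b[48] = 17; b[49] = 13.
The sequence repeats with period 48.
So b[1331] = b[0 + ((1331-0) mod 48)] = b[35] = 1.

1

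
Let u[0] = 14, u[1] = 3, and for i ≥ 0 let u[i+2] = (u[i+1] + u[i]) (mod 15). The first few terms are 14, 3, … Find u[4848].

5

Computing terms: u[0] = 14,  u[1] = 3,  u[2] = 2,  u[3] = 5,  u[4] = 7,  u[5] = 12,  u[6] = 4,  u[7] = 1,  u[8] = 5,  u[9] = 6,  u[10] = 11,  u[11] = 2,  u[12] = 13,  u[13] = 0,  u[14] = 13,  u[15] = 13,  u[16] = 11,  u[17] = 9,  u[18] = 5,  u[19] = 14,  u[20] = 4,  u[21] = 3,  u[22] = 7,  u[23] = 10,  u[24] = 2,  u[25] = 12,  u[26] = 14,  u[27] = 11,  u[28] = 10,  u[29] = 6,  u[30] = 1,  u[31] = 7,  u[32] = 8,  u[33] = 0,  u[34] = 8,  u[35] = 8,  u[36] = 1,  u[37] = 9,  u[38] = 10,  u[39] = 4,  u[40] = 14,  u[41] = 3.
Since (u[40], u[41]) = (u[0], u[1]) = (14, 3) (two consecutive terms determine the rest), the sequence is periodic with period 40.
(4848 - 0) mod 40 = 8, so u[4848] = u[8] = 5.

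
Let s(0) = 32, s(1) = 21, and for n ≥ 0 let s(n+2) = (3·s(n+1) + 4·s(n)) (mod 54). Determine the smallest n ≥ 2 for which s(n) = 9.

3

Listing terms: s(0) = 32; s(1) = 21; s(2) = 29; s(3) = 9; s(4) = 35; s(5) = 33; s(6) = 23; s(7) = 39; s(8) = 47; s(9) = 27; s(10) = 53; s(11) = 51; s(12) = 41; s(13) = 3; s(14) = 11; s(15) = 45; s(16) = 17; s(17) = 15; s(18) = 5; s(19) = 21; s(20) = 29.
Since (s(19), s(20)) = (s(1), s(2)) = (21, 29) (two consecutive terms determine the rest), the sequence is eventually periodic: after a pre-period of length 1 it cycles with period 18.
The value 9 first appears (with n ≥ 2) at s(3).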